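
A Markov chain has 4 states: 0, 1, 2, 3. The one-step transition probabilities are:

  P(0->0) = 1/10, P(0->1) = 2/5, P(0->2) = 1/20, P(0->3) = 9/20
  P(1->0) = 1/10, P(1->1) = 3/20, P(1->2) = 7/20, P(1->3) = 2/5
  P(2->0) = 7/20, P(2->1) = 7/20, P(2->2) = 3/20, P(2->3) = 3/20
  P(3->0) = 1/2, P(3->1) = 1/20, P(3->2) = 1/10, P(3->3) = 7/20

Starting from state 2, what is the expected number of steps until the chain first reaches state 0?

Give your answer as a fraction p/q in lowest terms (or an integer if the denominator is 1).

Answer: 8280/2749

Derivation:
Let h_i = expected steps to first reach 0 from state i.
Boundary: h_0 = 0.
First-step equations for the other states:
  h_1 = 1 + 1/10*h_0 + 3/20*h_1 + 7/20*h_2 + 2/5*h_3
  h_2 = 1 + 7/20*h_0 + 7/20*h_1 + 3/20*h_2 + 3/20*h_3
  h_3 = 1 + 1/2*h_0 + 1/20*h_1 + 1/10*h_2 + 7/20*h_3

Substituting h_0 = 0 and rearranging gives the linear system (I - Q) h = 1:
  [17/20, -7/20, -2/5] . (h_1, h_2, h_3) = 1
  [-7/20, 17/20, -3/20] . (h_1, h_2, h_3) = 1
  [-1/20, -1/10, 13/20] . (h_1, h_2, h_3) = 1

Solving yields:
  h_1 = 9580/2749
  h_2 = 8280/2749
  h_3 = 6240/2749

Starting state is 2, so the expected hitting time is h_2 = 8280/2749.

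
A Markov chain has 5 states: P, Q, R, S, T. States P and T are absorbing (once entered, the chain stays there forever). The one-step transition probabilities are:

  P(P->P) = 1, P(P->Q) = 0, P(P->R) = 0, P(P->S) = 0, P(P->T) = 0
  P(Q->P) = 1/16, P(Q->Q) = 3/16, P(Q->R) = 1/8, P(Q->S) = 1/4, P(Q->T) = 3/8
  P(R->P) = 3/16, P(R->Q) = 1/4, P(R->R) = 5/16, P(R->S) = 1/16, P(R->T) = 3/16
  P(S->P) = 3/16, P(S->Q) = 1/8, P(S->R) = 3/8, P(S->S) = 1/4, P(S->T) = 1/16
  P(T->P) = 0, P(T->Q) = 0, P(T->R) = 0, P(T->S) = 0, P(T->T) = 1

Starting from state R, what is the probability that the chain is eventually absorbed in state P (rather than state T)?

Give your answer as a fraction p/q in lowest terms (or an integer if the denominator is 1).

Let a_i = P(absorbed in P | start in state i).
Boundary conditions: a_P = 1, a_T = 0.
For each transient state i, a_i = sum_j P(i->j) * a_j:
  a_Q = 1/16*a_P + 3/16*a_Q + 1/8*a_R + 1/4*a_S + 3/8*a_T
  a_R = 3/16*a_P + 1/4*a_Q + 5/16*a_R + 1/16*a_S + 3/16*a_T
  a_S = 3/16*a_P + 1/8*a_Q + 3/8*a_R + 1/4*a_S + 1/16*a_T

Substituting a_P = 1 and a_T = 0, rearrange to (I - Q) a = r where r[i] = P(i -> P):
  [13/16, -1/8, -1/4] . (a_Q, a_R, a_S) = 1/16
  [-1/4, 11/16, -1/16] . (a_Q, a_R, a_S) = 3/16
  [-1/8, -3/8, 3/4] . (a_Q, a_R, a_S) = 3/16

Solving yields:
  a_Q = 204/677
  a_R = 581/1354
  a_S = 697/1354

Starting state is R, so the absorption probability is a_R = 581/1354.

Answer: 581/1354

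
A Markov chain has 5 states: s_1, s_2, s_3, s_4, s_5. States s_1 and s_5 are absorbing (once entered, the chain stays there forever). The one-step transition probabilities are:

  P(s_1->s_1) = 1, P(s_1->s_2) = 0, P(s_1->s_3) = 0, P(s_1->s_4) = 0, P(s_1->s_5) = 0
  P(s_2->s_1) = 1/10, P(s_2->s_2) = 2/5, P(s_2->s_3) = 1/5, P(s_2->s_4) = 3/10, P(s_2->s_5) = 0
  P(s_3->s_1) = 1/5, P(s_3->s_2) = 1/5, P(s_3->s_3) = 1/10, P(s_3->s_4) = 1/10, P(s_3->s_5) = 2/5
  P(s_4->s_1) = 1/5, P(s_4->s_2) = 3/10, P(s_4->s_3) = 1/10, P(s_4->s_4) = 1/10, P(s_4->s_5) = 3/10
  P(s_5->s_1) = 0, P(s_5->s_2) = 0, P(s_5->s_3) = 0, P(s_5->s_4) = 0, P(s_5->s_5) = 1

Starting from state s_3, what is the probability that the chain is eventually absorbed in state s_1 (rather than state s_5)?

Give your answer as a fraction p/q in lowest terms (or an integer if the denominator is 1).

Answer: 5/13

Derivation:
Let a_i = P(absorbed in s_1 | start in state i).
Boundary conditions: a_s_1 = 1, a_s_5 = 0.
For each transient state i, a_i = sum_j P(i->j) * a_j:
  a_s_2 = 1/10*a_s_1 + 2/5*a_s_2 + 1/5*a_s_3 + 3/10*a_s_4 + 0*a_s_5
  a_s_3 = 1/5*a_s_1 + 1/5*a_s_2 + 1/10*a_s_3 + 1/10*a_s_4 + 2/5*a_s_5
  a_s_4 = 1/5*a_s_1 + 3/10*a_s_2 + 1/10*a_s_3 + 1/10*a_s_4 + 3/10*a_s_5

Substituting a_s_1 = 1 and a_s_5 = 0, rearrange to (I - Q) a = r where r[i] = P(i -> s_1):
  [3/5, -1/5, -3/10] . (a_s_2, a_s_3, a_s_4) = 1/10
  [-1/5, 9/10, -1/10] . (a_s_2, a_s_3, a_s_4) = 1/5
  [-3/10, -1/10, 9/10] . (a_s_2, a_s_3, a_s_4) = 1/5

Solving yields:
  a_s_2 = 20/39
  a_s_3 = 5/13
  a_s_4 = 17/39

Starting state is s_3, so the absorption probability is a_s_3 = 5/13.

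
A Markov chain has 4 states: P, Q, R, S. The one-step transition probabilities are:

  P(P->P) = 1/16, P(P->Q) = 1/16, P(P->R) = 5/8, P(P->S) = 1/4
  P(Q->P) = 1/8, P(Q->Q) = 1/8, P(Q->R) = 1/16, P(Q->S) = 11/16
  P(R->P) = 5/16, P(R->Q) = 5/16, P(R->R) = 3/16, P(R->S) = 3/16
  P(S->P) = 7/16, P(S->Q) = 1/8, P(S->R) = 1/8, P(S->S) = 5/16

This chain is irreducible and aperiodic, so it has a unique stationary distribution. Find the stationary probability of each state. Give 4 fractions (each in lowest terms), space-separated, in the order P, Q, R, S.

Answer: 487/1883 297/1883 491/1883 608/1883

Derivation:
The stationary distribution satisfies pi = pi * P, i.e.:
  pi_P = 1/16*pi_P + 1/8*pi_Q + 5/16*pi_R + 7/16*pi_S
  pi_Q = 1/16*pi_P + 1/8*pi_Q + 5/16*pi_R + 1/8*pi_S
  pi_R = 5/8*pi_P + 1/16*pi_Q + 3/16*pi_R + 1/8*pi_S
  pi_S = 1/4*pi_P + 11/16*pi_Q + 3/16*pi_R + 5/16*pi_S
with normalization: pi_P + pi_Q + pi_R + pi_S = 1.

Using the first 3 balance equations plus normalization, the linear system A*pi = b is:
  [-15/16, 1/8, 5/16, 7/16] . pi = 0
  [1/16, -7/8, 5/16, 1/8] . pi = 0
  [5/8, 1/16, -13/16, 1/8] . pi = 0
  [1, 1, 1, 1] . pi = 1

Solving yields:
  pi_P = 487/1883
  pi_Q = 297/1883
  pi_R = 491/1883
  pi_S = 608/1883

Verification (pi * P):
  487/1883*1/16 + 297/1883*1/8 + 491/1883*5/16 + 608/1883*7/16 = 487/1883 = pi_P  (ok)
  487/1883*1/16 + 297/1883*1/8 + 491/1883*5/16 + 608/1883*1/8 = 297/1883 = pi_Q  (ok)
  487/1883*5/8 + 297/1883*1/16 + 491/1883*3/16 + 608/1883*1/8 = 491/1883 = pi_R  (ok)
  487/1883*1/4 + 297/1883*11/16 + 491/1883*3/16 + 608/1883*5/16 = 608/1883 = pi_S  (ok)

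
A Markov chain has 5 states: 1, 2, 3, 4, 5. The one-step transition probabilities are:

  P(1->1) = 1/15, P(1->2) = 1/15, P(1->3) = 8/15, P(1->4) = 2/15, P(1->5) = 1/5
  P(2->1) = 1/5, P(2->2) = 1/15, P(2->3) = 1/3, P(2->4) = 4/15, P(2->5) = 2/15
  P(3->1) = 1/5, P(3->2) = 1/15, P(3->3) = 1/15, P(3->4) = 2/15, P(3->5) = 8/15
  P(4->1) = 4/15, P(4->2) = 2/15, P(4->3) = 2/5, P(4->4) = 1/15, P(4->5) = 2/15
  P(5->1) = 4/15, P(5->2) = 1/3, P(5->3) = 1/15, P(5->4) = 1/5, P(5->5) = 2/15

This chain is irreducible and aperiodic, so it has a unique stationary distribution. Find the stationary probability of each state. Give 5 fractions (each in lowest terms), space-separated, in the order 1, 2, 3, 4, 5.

Answer: 2120/10583 4544/31749 7972/31749 5027/31749 7846/31749

Derivation:
The stationary distribution satisfies pi = pi * P, i.e.:
  pi_1 = 1/15*pi_1 + 1/5*pi_2 + 1/5*pi_3 + 4/15*pi_4 + 4/15*pi_5
  pi_2 = 1/15*pi_1 + 1/15*pi_2 + 1/15*pi_3 + 2/15*pi_4 + 1/3*pi_5
  pi_3 = 8/15*pi_1 + 1/3*pi_2 + 1/15*pi_3 + 2/5*pi_4 + 1/15*pi_5
  pi_4 = 2/15*pi_1 + 4/15*pi_2 + 2/15*pi_3 + 1/15*pi_4 + 1/5*pi_5
  pi_5 = 1/5*pi_1 + 2/15*pi_2 + 8/15*pi_3 + 2/15*pi_4 + 2/15*pi_5
with normalization: pi_1 + pi_2 + pi_3 + pi_4 + pi_5 = 1.

Using the first 4 balance equations plus normalization, the linear system A*pi = b is:
  [-14/15, 1/5, 1/5, 4/15, 4/15] . pi = 0
  [1/15, -14/15, 1/15, 2/15, 1/3] . pi = 0
  [8/15, 1/3, -14/15, 2/5, 1/15] . pi = 0
  [2/15, 4/15, 2/15, -14/15, 1/5] . pi = 0
  [1, 1, 1, 1, 1] . pi = 1

Solving yields:
  pi_1 = 2120/10583
  pi_2 = 4544/31749
  pi_3 = 7972/31749
  pi_4 = 5027/31749
  pi_5 = 7846/31749

Verification (pi * P):
  2120/10583*1/15 + 4544/31749*1/5 + 7972/31749*1/5 + 5027/31749*4/15 + 7846/31749*4/15 = 2120/10583 = pi_1  (ok)
  2120/10583*1/15 + 4544/31749*1/15 + 7972/31749*1/15 + 5027/31749*2/15 + 7846/31749*1/3 = 4544/31749 = pi_2  (ok)
  2120/10583*8/15 + 4544/31749*1/3 + 7972/31749*1/15 + 5027/31749*2/5 + 7846/31749*1/15 = 7972/31749 = pi_3  (ok)
  2120/10583*2/15 + 4544/31749*4/15 + 7972/31749*2/15 + 5027/31749*1/15 + 7846/31749*1/5 = 5027/31749 = pi_4  (ok)
  2120/10583*1/5 + 4544/31749*2/15 + 7972/31749*8/15 + 5027/31749*2/15 + 7846/31749*2/15 = 7846/31749 = pi_5  (ok)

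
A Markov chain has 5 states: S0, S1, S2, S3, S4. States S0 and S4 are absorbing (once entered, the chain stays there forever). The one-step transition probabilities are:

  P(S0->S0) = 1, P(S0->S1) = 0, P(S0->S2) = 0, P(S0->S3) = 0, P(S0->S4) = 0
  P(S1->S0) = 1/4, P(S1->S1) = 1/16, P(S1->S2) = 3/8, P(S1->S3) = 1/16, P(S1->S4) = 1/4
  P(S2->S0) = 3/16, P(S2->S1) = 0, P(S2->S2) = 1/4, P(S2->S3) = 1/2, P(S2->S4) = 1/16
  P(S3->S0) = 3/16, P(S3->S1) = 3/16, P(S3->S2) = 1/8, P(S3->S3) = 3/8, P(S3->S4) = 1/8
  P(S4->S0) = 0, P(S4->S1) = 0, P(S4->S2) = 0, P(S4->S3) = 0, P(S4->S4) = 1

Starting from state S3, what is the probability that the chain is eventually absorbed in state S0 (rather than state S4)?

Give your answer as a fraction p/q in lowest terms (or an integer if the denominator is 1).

Let a_i = P(absorbed in S0 | start in state i).
Boundary conditions: a_S0 = 1, a_S4 = 0.
For each transient state i, a_i = sum_j P(i->j) * a_j:
  a_S1 = 1/4*a_S0 + 1/16*a_S1 + 3/8*a_S2 + 1/16*a_S3 + 1/4*a_S4
  a_S2 = 3/16*a_S0 + 0*a_S1 + 1/4*a_S2 + 1/2*a_S3 + 1/16*a_S4
  a_S3 = 3/16*a_S0 + 3/16*a_S1 + 1/8*a_S2 + 3/8*a_S3 + 1/8*a_S4

Substituting a_S0 = 1 and a_S4 = 0, rearrange to (I - Q) a = r where r[i] = P(i -> S0):
  [15/16, -3/8, -1/16] . (a_S1, a_S2, a_S3) = 1/4
  [0, 3/4, -1/2] . (a_S1, a_S2, a_S3) = 3/16
  [-3/16, -1/8, 5/8] . (a_S1, a_S2, a_S3) = 3/16

Solving yields:
  a_S1 = 17/30
  a_S2 = 13/20
  a_S3 = 3/5

Starting state is S3, so the absorption probability is a_S3 = 3/5.

Answer: 3/5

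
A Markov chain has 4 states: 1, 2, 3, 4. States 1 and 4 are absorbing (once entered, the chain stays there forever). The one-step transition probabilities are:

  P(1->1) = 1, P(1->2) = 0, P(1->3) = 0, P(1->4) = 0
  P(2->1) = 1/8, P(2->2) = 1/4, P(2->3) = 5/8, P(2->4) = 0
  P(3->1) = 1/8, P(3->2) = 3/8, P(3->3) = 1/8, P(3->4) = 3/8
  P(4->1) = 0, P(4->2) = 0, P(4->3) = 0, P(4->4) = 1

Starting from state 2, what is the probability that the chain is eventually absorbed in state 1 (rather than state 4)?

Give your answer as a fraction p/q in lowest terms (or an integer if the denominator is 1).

Let a_i = P(absorbed in 1 | start in state i).
Boundary conditions: a_1 = 1, a_4 = 0.
For each transient state i, a_i = sum_j P(i->j) * a_j:
  a_2 = 1/8*a_1 + 1/4*a_2 + 5/8*a_3 + 0*a_4
  a_3 = 1/8*a_1 + 3/8*a_2 + 1/8*a_3 + 3/8*a_4

Substituting a_1 = 1 and a_4 = 0, rearrange to (I - Q) a = r where r[i] = P(i -> 1):
  [3/4, -5/8] . (a_2, a_3) = 1/8
  [-3/8, 7/8] . (a_2, a_3) = 1/8

Solving yields:
  a_2 = 4/9
  a_3 = 1/3

Starting state is 2, so the absorption probability is a_2 = 4/9.

Answer: 4/9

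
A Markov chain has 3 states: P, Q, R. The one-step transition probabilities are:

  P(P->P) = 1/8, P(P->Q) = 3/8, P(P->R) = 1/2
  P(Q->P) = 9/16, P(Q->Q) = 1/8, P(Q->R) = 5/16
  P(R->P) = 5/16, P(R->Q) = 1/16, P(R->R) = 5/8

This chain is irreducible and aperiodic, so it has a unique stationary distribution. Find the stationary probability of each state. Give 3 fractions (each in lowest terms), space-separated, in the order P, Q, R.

Answer: 79/265 44/265 142/265

Derivation:
The stationary distribution satisfies pi = pi * P, i.e.:
  pi_P = 1/8*pi_P + 9/16*pi_Q + 5/16*pi_R
  pi_Q = 3/8*pi_P + 1/8*pi_Q + 1/16*pi_R
  pi_R = 1/2*pi_P + 5/16*pi_Q + 5/8*pi_R
with normalization: pi_P + pi_Q + pi_R = 1.

Using the first 2 balance equations plus normalization, the linear system A*pi = b is:
  [-7/8, 9/16, 5/16] . pi = 0
  [3/8, -7/8, 1/16] . pi = 0
  [1, 1, 1] . pi = 1

Solving yields:
  pi_P = 79/265
  pi_Q = 44/265
  pi_R = 142/265

Verification (pi * P):
  79/265*1/8 + 44/265*9/16 + 142/265*5/16 = 79/265 = pi_P  (ok)
  79/265*3/8 + 44/265*1/8 + 142/265*1/16 = 44/265 = pi_Q  (ok)
  79/265*1/2 + 44/265*5/16 + 142/265*5/8 = 142/265 = pi_R  (ok)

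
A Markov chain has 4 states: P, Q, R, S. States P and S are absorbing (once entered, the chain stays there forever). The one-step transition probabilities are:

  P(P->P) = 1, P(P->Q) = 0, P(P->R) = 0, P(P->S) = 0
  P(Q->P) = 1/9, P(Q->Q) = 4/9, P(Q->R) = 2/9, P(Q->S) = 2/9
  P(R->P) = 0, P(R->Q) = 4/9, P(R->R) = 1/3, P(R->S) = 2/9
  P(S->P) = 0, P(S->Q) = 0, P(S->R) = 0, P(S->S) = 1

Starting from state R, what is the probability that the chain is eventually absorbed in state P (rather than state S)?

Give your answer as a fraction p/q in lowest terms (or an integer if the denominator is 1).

Answer: 2/11

Derivation:
Let a_i = P(absorbed in P | start in state i).
Boundary conditions: a_P = 1, a_S = 0.
For each transient state i, a_i = sum_j P(i->j) * a_j:
  a_Q = 1/9*a_P + 4/9*a_Q + 2/9*a_R + 2/9*a_S
  a_R = 0*a_P + 4/9*a_Q + 1/3*a_R + 2/9*a_S

Substituting a_P = 1 and a_S = 0, rearrange to (I - Q) a = r where r[i] = P(i -> P):
  [5/9, -2/9] . (a_Q, a_R) = 1/9
  [-4/9, 2/3] . (a_Q, a_R) = 0

Solving yields:
  a_Q = 3/11
  a_R = 2/11

Starting state is R, so the absorption probability is a_R = 2/11.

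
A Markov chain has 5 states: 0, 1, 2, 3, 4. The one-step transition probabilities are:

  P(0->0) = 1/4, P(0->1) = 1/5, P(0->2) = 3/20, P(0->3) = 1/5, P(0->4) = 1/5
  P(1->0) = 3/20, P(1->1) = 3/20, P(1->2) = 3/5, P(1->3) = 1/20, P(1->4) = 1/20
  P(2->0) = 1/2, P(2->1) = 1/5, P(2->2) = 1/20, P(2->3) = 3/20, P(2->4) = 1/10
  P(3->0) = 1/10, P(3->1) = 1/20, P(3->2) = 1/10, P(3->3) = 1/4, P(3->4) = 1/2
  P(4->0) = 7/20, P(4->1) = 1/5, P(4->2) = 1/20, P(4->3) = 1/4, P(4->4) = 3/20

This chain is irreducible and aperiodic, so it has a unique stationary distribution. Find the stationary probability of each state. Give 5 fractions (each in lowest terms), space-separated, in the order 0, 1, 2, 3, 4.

Answer: 7847/29046 9521/58092 3417/19364 3603/19364 3939/19364

Derivation:
The stationary distribution satisfies pi = pi * P, i.e.:
  pi_0 = 1/4*pi_0 + 3/20*pi_1 + 1/2*pi_2 + 1/10*pi_3 + 7/20*pi_4
  pi_1 = 1/5*pi_0 + 3/20*pi_1 + 1/5*pi_2 + 1/20*pi_3 + 1/5*pi_4
  pi_2 = 3/20*pi_0 + 3/5*pi_1 + 1/20*pi_2 + 1/10*pi_3 + 1/20*pi_4
  pi_3 = 1/5*pi_0 + 1/20*pi_1 + 3/20*pi_2 + 1/4*pi_3 + 1/4*pi_4
  pi_4 = 1/5*pi_0 + 1/20*pi_1 + 1/10*pi_2 + 1/2*pi_3 + 3/20*pi_4
with normalization: pi_0 + pi_1 + pi_2 + pi_3 + pi_4 = 1.

Using the first 4 balance equations plus normalization, the linear system A*pi = b is:
  [-3/4, 3/20, 1/2, 1/10, 7/20] . pi = 0
  [1/5, -17/20, 1/5, 1/20, 1/5] . pi = 0
  [3/20, 3/5, -19/20, 1/10, 1/20] . pi = 0
  [1/5, 1/20, 3/20, -3/4, 1/4] . pi = 0
  [1, 1, 1, 1, 1] . pi = 1

Solving yields:
  pi_0 = 7847/29046
  pi_1 = 9521/58092
  pi_2 = 3417/19364
  pi_3 = 3603/19364
  pi_4 = 3939/19364

Verification (pi * P):
  7847/29046*1/4 + 9521/58092*3/20 + 3417/19364*1/2 + 3603/19364*1/10 + 3939/19364*7/20 = 7847/29046 = pi_0  (ok)
  7847/29046*1/5 + 9521/58092*3/20 + 3417/19364*1/5 + 3603/19364*1/20 + 3939/19364*1/5 = 9521/58092 = pi_1  (ok)
  7847/29046*3/20 + 9521/58092*3/5 + 3417/19364*1/20 + 3603/19364*1/10 + 3939/19364*1/20 = 3417/19364 = pi_2  (ok)
  7847/29046*1/5 + 9521/58092*1/20 + 3417/19364*3/20 + 3603/19364*1/4 + 3939/19364*1/4 = 3603/19364 = pi_3  (ok)
  7847/29046*1/5 + 9521/58092*1/20 + 3417/19364*1/10 + 3603/19364*1/2 + 3939/19364*3/20 = 3939/19364 = pi_4  (ok)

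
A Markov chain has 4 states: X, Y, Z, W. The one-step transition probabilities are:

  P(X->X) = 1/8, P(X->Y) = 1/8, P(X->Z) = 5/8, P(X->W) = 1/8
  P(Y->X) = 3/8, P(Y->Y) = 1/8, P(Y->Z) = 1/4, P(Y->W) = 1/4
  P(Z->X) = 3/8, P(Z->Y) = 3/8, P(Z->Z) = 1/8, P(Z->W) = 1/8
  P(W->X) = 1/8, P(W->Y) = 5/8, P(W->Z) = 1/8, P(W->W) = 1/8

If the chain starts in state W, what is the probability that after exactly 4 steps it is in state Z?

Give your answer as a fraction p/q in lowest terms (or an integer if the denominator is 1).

Answer: 583/2048

Derivation:
Computing P^4 by repeated multiplication:
P^1 =
  X: [1/8, 1/8, 5/8, 1/8]
  Y: [3/8, 1/8, 1/4, 1/4]
  Z: [3/8, 3/8, 1/8, 1/8]
  W: [1/8, 5/8, 1/8, 1/8]
P^2 =
  X: [5/16, 11/32, 13/64, 9/64]
  Y: [7/32, 5/16, 21/64, 9/64]
  Z: [1/4, 7/32, 23/64, 11/64]
  W: [5/16, 7/32, 17/64, 13/64]
P^3 =
  X: [67/256, 63/256, 83/256, 43/256]
  Y: [73/256, 71/256, 35/128, 21/128]
  Z: [69/256, 77/256, 71/256, 39/256]
  W: [63/256, 75/256, 79/256, 39/256]
P^4 =
  X: [137/512, 297/1024, 587/2048, 319/2048]
  Y: [269/1024, 141/512, 619/2048, 327/2048]
  Z: [69/256, 277/1024, 609/2048, 333/2048]
  W: [141/512, 285/1024, 583/2048, 331/2048]

(P^4)[W -> Z] = 583/2048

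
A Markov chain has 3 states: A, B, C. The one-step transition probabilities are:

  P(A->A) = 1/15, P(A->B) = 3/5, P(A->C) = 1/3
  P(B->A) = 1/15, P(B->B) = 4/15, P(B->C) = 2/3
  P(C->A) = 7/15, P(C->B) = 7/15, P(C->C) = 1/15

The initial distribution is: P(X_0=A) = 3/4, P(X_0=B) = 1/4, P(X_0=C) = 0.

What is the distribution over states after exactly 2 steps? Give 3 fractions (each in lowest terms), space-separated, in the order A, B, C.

Answer: 7/30 67/180 71/180

Derivation:
Propagating the distribution step by step (d_{t+1} = d_t * P):
d_0 = (A=3/4, B=1/4, C=0)
  d_1[A] = 3/4*1/15 + 1/4*1/15 + 0*7/15 = 1/15
  d_1[B] = 3/4*3/5 + 1/4*4/15 + 0*7/15 = 31/60
  d_1[C] = 3/4*1/3 + 1/4*2/3 + 0*1/15 = 5/12
d_1 = (A=1/15, B=31/60, C=5/12)
  d_2[A] = 1/15*1/15 + 31/60*1/15 + 5/12*7/15 = 7/30
  d_2[B] = 1/15*3/5 + 31/60*4/15 + 5/12*7/15 = 67/180
  d_2[C] = 1/15*1/3 + 31/60*2/3 + 5/12*1/15 = 71/180
d_2 = (A=7/30, B=67/180, C=71/180)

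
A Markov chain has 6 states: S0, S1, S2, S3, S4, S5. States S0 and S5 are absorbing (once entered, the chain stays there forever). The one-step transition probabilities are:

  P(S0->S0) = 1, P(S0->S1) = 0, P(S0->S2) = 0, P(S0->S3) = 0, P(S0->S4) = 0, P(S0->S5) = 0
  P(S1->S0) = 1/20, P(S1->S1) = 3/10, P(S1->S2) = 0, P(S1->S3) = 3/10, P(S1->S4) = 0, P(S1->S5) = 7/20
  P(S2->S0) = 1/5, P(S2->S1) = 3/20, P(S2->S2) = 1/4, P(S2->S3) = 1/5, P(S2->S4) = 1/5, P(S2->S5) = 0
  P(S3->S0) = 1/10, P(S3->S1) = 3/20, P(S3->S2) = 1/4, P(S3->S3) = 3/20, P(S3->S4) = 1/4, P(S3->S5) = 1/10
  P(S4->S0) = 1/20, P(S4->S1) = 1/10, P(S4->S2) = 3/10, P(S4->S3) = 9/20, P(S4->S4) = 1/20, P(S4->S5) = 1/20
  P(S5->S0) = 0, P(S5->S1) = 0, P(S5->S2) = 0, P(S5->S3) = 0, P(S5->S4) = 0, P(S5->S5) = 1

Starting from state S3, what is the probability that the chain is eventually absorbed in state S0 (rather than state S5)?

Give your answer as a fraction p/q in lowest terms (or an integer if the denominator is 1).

Let a_i = P(absorbed in S0 | start in state i).
Boundary conditions: a_S0 = 1, a_S5 = 0.
For each transient state i, a_i = sum_j P(i->j) * a_j:
  a_S1 = 1/20*a_S0 + 3/10*a_S1 + 0*a_S2 + 3/10*a_S3 + 0*a_S4 + 7/20*a_S5
  a_S2 = 1/5*a_S0 + 3/20*a_S1 + 1/4*a_S2 + 1/5*a_S3 + 1/5*a_S4 + 0*a_S5
  a_S3 = 1/10*a_S0 + 3/20*a_S1 + 1/4*a_S2 + 3/20*a_S3 + 1/4*a_S4 + 1/10*a_S5
  a_S4 = 1/20*a_S0 + 1/10*a_S1 + 3/10*a_S2 + 9/20*a_S3 + 1/20*a_S4 + 1/20*a_S5

Substituting a_S0 = 1 and a_S5 = 0, rearrange to (I - Q) a = r where r[i] = P(i -> S0):
  [7/10, 0, -3/10, 0] . (a_S1, a_S2, a_S3, a_S4) = 1/20
  [-3/20, 3/4, -1/5, -1/5] . (a_S1, a_S2, a_S3, a_S4) = 1/5
  [-3/20, -1/4, 17/20, -1/4] . (a_S1, a_S2, a_S3, a_S4) = 1/10
  [-1/10, -3/10, -9/20, 19/20] . (a_S1, a_S2, a_S3, a_S4) = 1/20

Solving yields:
  a_S1 = 2446/8765
  a_S2 = 5118/8765
  a_S3 = 8493/17530
  a_S4 = 8693/17530

Starting state is S3, so the absorption probability is a_S3 = 8493/17530.

Answer: 8493/17530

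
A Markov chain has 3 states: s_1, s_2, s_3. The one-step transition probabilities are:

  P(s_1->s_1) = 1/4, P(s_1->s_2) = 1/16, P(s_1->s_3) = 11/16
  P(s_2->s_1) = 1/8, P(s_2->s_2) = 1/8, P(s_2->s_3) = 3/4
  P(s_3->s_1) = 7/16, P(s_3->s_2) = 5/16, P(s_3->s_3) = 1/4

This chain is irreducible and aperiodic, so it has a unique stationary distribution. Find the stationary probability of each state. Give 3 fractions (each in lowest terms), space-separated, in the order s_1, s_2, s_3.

Answer: 108/341 67/341 166/341

Derivation:
The stationary distribution satisfies pi = pi * P, i.e.:
  pi_s_1 = 1/4*pi_s_1 + 1/8*pi_s_2 + 7/16*pi_s_3
  pi_s_2 = 1/16*pi_s_1 + 1/8*pi_s_2 + 5/16*pi_s_3
  pi_s_3 = 11/16*pi_s_1 + 3/4*pi_s_2 + 1/4*pi_s_3
with normalization: pi_s_1 + pi_s_2 + pi_s_3 = 1.

Using the first 2 balance equations plus normalization, the linear system A*pi = b is:
  [-3/4, 1/8, 7/16] . pi = 0
  [1/16, -7/8, 5/16] . pi = 0
  [1, 1, 1] . pi = 1

Solving yields:
  pi_s_1 = 108/341
  pi_s_2 = 67/341
  pi_s_3 = 166/341

Verification (pi * P):
  108/341*1/4 + 67/341*1/8 + 166/341*7/16 = 108/341 = pi_s_1  (ok)
  108/341*1/16 + 67/341*1/8 + 166/341*5/16 = 67/341 = pi_s_2  (ok)
  108/341*11/16 + 67/341*3/4 + 166/341*1/4 = 166/341 = pi_s_3  (ok)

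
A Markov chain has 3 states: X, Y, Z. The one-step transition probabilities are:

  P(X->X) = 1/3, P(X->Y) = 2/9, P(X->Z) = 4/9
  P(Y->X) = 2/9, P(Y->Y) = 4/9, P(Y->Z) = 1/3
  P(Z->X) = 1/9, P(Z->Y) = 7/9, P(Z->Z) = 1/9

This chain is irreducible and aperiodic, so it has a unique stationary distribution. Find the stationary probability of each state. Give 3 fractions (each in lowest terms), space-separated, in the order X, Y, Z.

Answer: 19/89 44/89 26/89

Derivation:
The stationary distribution satisfies pi = pi * P, i.e.:
  pi_X = 1/3*pi_X + 2/9*pi_Y + 1/9*pi_Z
  pi_Y = 2/9*pi_X + 4/9*pi_Y + 7/9*pi_Z
  pi_Z = 4/9*pi_X + 1/3*pi_Y + 1/9*pi_Z
with normalization: pi_X + pi_Y + pi_Z = 1.

Using the first 2 balance equations plus normalization, the linear system A*pi = b is:
  [-2/3, 2/9, 1/9] . pi = 0
  [2/9, -5/9, 7/9] . pi = 0
  [1, 1, 1] . pi = 1

Solving yields:
  pi_X = 19/89
  pi_Y = 44/89
  pi_Z = 26/89

Verification (pi * P):
  19/89*1/3 + 44/89*2/9 + 26/89*1/9 = 19/89 = pi_X  (ok)
  19/89*2/9 + 44/89*4/9 + 26/89*7/9 = 44/89 = pi_Y  (ok)
  19/89*4/9 + 44/89*1/3 + 26/89*1/9 = 26/89 = pi_Z  (ok)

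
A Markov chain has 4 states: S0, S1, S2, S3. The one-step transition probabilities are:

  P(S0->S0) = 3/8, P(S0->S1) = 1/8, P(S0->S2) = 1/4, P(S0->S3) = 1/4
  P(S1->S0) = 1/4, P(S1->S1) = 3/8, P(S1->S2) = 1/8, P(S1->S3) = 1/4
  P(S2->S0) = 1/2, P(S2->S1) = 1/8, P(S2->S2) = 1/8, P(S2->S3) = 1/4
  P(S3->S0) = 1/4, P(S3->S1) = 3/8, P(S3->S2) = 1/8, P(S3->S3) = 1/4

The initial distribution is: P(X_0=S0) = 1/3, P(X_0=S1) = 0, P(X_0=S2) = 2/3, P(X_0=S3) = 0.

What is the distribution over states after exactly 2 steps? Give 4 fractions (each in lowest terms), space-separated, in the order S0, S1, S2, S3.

Propagating the distribution step by step (d_{t+1} = d_t * P):
d_0 = (S0=1/3, S1=0, S2=2/3, S3=0)
  d_1[S0] = 1/3*3/8 + 0*1/4 + 2/3*1/2 + 0*1/4 = 11/24
  d_1[S1] = 1/3*1/8 + 0*3/8 + 2/3*1/8 + 0*3/8 = 1/8
  d_1[S2] = 1/3*1/4 + 0*1/8 + 2/3*1/8 + 0*1/8 = 1/6
  d_1[S3] = 1/3*1/4 + 0*1/4 + 2/3*1/4 + 0*1/4 = 1/4
d_1 = (S0=11/24, S1=1/8, S2=1/6, S3=1/4)
  d_2[S0] = 11/24*3/8 + 1/8*1/4 + 1/6*1/2 + 1/4*1/4 = 67/192
  d_2[S1] = 11/24*1/8 + 1/8*3/8 + 1/6*1/8 + 1/4*3/8 = 7/32
  d_2[S2] = 11/24*1/4 + 1/8*1/8 + 1/6*1/8 + 1/4*1/8 = 35/192
  d_2[S3] = 11/24*1/4 + 1/8*1/4 + 1/6*1/4 + 1/4*1/4 = 1/4
d_2 = (S0=67/192, S1=7/32, S2=35/192, S3=1/4)

Answer: 67/192 7/32 35/192 1/4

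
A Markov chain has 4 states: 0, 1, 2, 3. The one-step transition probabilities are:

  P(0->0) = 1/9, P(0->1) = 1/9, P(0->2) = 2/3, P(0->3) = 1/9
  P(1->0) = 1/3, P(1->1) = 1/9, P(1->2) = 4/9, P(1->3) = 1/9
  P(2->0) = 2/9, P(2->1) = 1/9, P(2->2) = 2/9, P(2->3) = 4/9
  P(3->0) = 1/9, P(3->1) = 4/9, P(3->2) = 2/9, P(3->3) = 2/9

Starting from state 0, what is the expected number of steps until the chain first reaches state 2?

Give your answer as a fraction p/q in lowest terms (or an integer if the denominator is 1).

Let h_i = expected steps to first reach 2 from state i.
Boundary: h_2 = 0.
First-step equations for the other states:
  h_0 = 1 + 1/9*h_0 + 1/9*h_1 + 2/3*h_2 + 1/9*h_3
  h_1 = 1 + 1/3*h_0 + 1/9*h_1 + 4/9*h_2 + 1/9*h_3
  h_3 = 1 + 1/9*h_0 + 4/9*h_1 + 2/9*h_2 + 2/9*h_3

Substituting h_2 = 0 and rearranging gives the linear system (I - Q) h = 1:
  [8/9, -1/9, -1/9] . (h_0, h_1, h_3) = 1
  [-1/3, 8/9, -1/9] . (h_0, h_1, h_3) = 1
  [-1/9, -4/9, 7/9] . (h_0, h_1, h_3) = 1

Solving yields:
  h_0 = 324/187
  h_1 = 36/17
  h_3 = 513/187

Starting state is 0, so the expected hitting time is h_0 = 324/187.

Answer: 324/187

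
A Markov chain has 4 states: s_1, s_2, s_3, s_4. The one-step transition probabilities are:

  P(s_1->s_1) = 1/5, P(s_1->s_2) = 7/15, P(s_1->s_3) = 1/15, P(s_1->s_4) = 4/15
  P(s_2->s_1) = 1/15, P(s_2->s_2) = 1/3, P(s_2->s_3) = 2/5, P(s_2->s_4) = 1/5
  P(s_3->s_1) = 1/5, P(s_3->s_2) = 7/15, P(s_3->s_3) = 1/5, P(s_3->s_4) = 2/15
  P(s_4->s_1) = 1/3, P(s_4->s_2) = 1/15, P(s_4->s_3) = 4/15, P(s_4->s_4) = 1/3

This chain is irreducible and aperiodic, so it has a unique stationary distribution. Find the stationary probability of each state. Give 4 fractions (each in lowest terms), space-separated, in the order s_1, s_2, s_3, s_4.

Answer: 284/1529 508/1529 785/3058 689/3058

Derivation:
The stationary distribution satisfies pi = pi * P, i.e.:
  pi_s_1 = 1/5*pi_s_1 + 1/15*pi_s_2 + 1/5*pi_s_3 + 1/3*pi_s_4
  pi_s_2 = 7/15*pi_s_1 + 1/3*pi_s_2 + 7/15*pi_s_3 + 1/15*pi_s_4
  pi_s_3 = 1/15*pi_s_1 + 2/5*pi_s_2 + 1/5*pi_s_3 + 4/15*pi_s_4
  pi_s_4 = 4/15*pi_s_1 + 1/5*pi_s_2 + 2/15*pi_s_3 + 1/3*pi_s_4
with normalization: pi_s_1 + pi_s_2 + pi_s_3 + pi_s_4 = 1.

Using the first 3 balance equations plus normalization, the linear system A*pi = b is:
  [-4/5, 1/15, 1/5, 1/3] . pi = 0
  [7/15, -2/3, 7/15, 1/15] . pi = 0
  [1/15, 2/5, -4/5, 4/15] . pi = 0
  [1, 1, 1, 1] . pi = 1

Solving yields:
  pi_s_1 = 284/1529
  pi_s_2 = 508/1529
  pi_s_3 = 785/3058
  pi_s_4 = 689/3058

Verification (pi * P):
  284/1529*1/5 + 508/1529*1/15 + 785/3058*1/5 + 689/3058*1/3 = 284/1529 = pi_s_1  (ok)
  284/1529*7/15 + 508/1529*1/3 + 785/3058*7/15 + 689/3058*1/15 = 508/1529 = pi_s_2  (ok)
  284/1529*1/15 + 508/1529*2/5 + 785/3058*1/5 + 689/3058*4/15 = 785/3058 = pi_s_3  (ok)
  284/1529*4/15 + 508/1529*1/5 + 785/3058*2/15 + 689/3058*1/3 = 689/3058 = pi_s_4  (ok)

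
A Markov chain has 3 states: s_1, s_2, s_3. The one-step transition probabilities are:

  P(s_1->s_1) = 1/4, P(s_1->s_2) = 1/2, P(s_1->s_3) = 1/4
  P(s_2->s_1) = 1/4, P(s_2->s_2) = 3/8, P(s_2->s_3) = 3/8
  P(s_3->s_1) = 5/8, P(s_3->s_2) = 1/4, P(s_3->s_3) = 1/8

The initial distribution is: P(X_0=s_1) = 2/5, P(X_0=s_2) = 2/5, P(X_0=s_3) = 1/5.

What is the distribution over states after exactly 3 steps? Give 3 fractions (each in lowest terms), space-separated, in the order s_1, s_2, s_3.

Answer: 179/512 247/640 677/2560

Derivation:
Propagating the distribution step by step (d_{t+1} = d_t * P):
d_0 = (s_1=2/5, s_2=2/5, s_3=1/5)
  d_1[s_1] = 2/5*1/4 + 2/5*1/4 + 1/5*5/8 = 13/40
  d_1[s_2] = 2/5*1/2 + 2/5*3/8 + 1/5*1/4 = 2/5
  d_1[s_3] = 2/5*1/4 + 2/5*3/8 + 1/5*1/8 = 11/40
d_1 = (s_1=13/40, s_2=2/5, s_3=11/40)
  d_2[s_1] = 13/40*1/4 + 2/5*1/4 + 11/40*5/8 = 113/320
  d_2[s_2] = 13/40*1/2 + 2/5*3/8 + 11/40*1/4 = 61/160
  d_2[s_3] = 13/40*1/4 + 2/5*3/8 + 11/40*1/8 = 17/64
d_2 = (s_1=113/320, s_2=61/160, s_3=17/64)
  d_3[s_1] = 113/320*1/4 + 61/160*1/4 + 17/64*5/8 = 179/512
  d_3[s_2] = 113/320*1/2 + 61/160*3/8 + 17/64*1/4 = 247/640
  d_3[s_3] = 113/320*1/4 + 61/160*3/8 + 17/64*1/8 = 677/2560
d_3 = (s_1=179/512, s_2=247/640, s_3=677/2560)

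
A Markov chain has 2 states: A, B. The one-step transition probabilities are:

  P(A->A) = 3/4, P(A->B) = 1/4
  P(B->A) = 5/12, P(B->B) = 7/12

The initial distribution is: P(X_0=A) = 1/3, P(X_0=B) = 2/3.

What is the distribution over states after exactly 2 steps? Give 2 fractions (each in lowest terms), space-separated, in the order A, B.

Answer: 16/27 11/27

Derivation:
Propagating the distribution step by step (d_{t+1} = d_t * P):
d_0 = (A=1/3, B=2/3)
  d_1[A] = 1/3*3/4 + 2/3*5/12 = 19/36
  d_1[B] = 1/3*1/4 + 2/3*7/12 = 17/36
d_1 = (A=19/36, B=17/36)
  d_2[A] = 19/36*3/4 + 17/36*5/12 = 16/27
  d_2[B] = 19/36*1/4 + 17/36*7/12 = 11/27
d_2 = (A=16/27, B=11/27)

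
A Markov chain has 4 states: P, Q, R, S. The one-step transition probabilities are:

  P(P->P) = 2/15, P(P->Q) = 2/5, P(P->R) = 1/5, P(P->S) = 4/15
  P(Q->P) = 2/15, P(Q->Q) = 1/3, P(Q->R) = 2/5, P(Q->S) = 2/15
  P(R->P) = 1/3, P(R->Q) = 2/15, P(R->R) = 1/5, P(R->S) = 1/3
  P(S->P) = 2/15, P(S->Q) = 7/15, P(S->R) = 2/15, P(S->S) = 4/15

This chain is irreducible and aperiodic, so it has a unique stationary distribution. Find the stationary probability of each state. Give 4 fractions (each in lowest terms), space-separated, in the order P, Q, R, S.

Answer: 234/1277 1255/3831 956/3831 306/1277

Derivation:
The stationary distribution satisfies pi = pi * P, i.e.:
  pi_P = 2/15*pi_P + 2/15*pi_Q + 1/3*pi_R + 2/15*pi_S
  pi_Q = 2/5*pi_P + 1/3*pi_Q + 2/15*pi_R + 7/15*pi_S
  pi_R = 1/5*pi_P + 2/5*pi_Q + 1/5*pi_R + 2/15*pi_S
  pi_S = 4/15*pi_P + 2/15*pi_Q + 1/3*pi_R + 4/15*pi_S
with normalization: pi_P + pi_Q + pi_R + pi_S = 1.

Using the first 3 balance equations plus normalization, the linear system A*pi = b is:
  [-13/15, 2/15, 1/3, 2/15] . pi = 0
  [2/5, -2/3, 2/15, 7/15] . pi = 0
  [1/5, 2/5, -4/5, 2/15] . pi = 0
  [1, 1, 1, 1] . pi = 1

Solving yields:
  pi_P = 234/1277
  pi_Q = 1255/3831
  pi_R = 956/3831
  pi_S = 306/1277

Verification (pi * P):
  234/1277*2/15 + 1255/3831*2/15 + 956/3831*1/3 + 306/1277*2/15 = 234/1277 = pi_P  (ok)
  234/1277*2/5 + 1255/3831*1/3 + 956/3831*2/15 + 306/1277*7/15 = 1255/3831 = pi_Q  (ok)
  234/1277*1/5 + 1255/3831*2/5 + 956/3831*1/5 + 306/1277*2/15 = 956/3831 = pi_R  (ok)
  234/1277*4/15 + 1255/3831*2/15 + 956/3831*1/3 + 306/1277*4/15 = 306/1277 = pi_S  (ok)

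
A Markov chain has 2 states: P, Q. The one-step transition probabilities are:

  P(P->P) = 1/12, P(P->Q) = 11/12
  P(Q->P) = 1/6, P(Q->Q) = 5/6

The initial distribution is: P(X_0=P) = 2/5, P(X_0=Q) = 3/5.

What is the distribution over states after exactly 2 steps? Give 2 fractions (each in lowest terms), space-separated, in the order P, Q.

Propagating the distribution step by step (d_{t+1} = d_t * P):
d_0 = (P=2/5, Q=3/5)
  d_1[P] = 2/5*1/12 + 3/5*1/6 = 2/15
  d_1[Q] = 2/5*11/12 + 3/5*5/6 = 13/15
d_1 = (P=2/15, Q=13/15)
  d_2[P] = 2/15*1/12 + 13/15*1/6 = 7/45
  d_2[Q] = 2/15*11/12 + 13/15*5/6 = 38/45
d_2 = (P=7/45, Q=38/45)

Answer: 7/45 38/45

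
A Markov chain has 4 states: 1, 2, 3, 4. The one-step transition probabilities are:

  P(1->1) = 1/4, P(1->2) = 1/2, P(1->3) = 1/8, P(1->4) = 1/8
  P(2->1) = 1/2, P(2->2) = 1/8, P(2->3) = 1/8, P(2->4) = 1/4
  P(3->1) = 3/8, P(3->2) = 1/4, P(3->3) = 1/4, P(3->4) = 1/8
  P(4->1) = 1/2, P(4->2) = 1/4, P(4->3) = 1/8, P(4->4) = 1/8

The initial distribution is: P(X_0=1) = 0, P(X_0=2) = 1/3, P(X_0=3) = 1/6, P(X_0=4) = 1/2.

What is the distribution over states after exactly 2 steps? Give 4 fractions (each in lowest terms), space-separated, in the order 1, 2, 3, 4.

Answer: 139/384 11/32 55/384 29/192

Derivation:
Propagating the distribution step by step (d_{t+1} = d_t * P):
d_0 = (1=0, 2=1/3, 3=1/6, 4=1/2)
  d_1[1] = 0*1/4 + 1/3*1/2 + 1/6*3/8 + 1/2*1/2 = 23/48
  d_1[2] = 0*1/2 + 1/3*1/8 + 1/6*1/4 + 1/2*1/4 = 5/24
  d_1[3] = 0*1/8 + 1/3*1/8 + 1/6*1/4 + 1/2*1/8 = 7/48
  d_1[4] = 0*1/8 + 1/3*1/4 + 1/6*1/8 + 1/2*1/8 = 1/6
d_1 = (1=23/48, 2=5/24, 3=7/48, 4=1/6)
  d_2[1] = 23/48*1/4 + 5/24*1/2 + 7/48*3/8 + 1/6*1/2 = 139/384
  d_2[2] = 23/48*1/2 + 5/24*1/8 + 7/48*1/4 + 1/6*1/4 = 11/32
  d_2[3] = 23/48*1/8 + 5/24*1/8 + 7/48*1/4 + 1/6*1/8 = 55/384
  d_2[4] = 23/48*1/8 + 5/24*1/4 + 7/48*1/8 + 1/6*1/8 = 29/192
d_2 = (1=139/384, 2=11/32, 3=55/384, 4=29/192)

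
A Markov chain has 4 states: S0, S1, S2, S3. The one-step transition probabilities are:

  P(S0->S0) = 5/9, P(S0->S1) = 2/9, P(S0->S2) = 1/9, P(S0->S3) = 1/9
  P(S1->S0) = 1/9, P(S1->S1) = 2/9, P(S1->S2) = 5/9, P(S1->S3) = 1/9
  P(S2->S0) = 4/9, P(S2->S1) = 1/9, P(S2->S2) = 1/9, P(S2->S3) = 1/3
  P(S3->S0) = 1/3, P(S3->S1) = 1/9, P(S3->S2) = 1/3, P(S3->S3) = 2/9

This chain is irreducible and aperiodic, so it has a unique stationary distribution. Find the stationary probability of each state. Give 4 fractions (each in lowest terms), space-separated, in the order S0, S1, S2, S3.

Answer: 67/163 115/652 75/326 119/652

Derivation:
The stationary distribution satisfies pi = pi * P, i.e.:
  pi_S0 = 5/9*pi_S0 + 1/9*pi_S1 + 4/9*pi_S2 + 1/3*pi_S3
  pi_S1 = 2/9*pi_S0 + 2/9*pi_S1 + 1/9*pi_S2 + 1/9*pi_S3
  pi_S2 = 1/9*pi_S0 + 5/9*pi_S1 + 1/9*pi_S2 + 1/3*pi_S3
  pi_S3 = 1/9*pi_S0 + 1/9*pi_S1 + 1/3*pi_S2 + 2/9*pi_S3
with normalization: pi_S0 + pi_S1 + pi_S2 + pi_S3 = 1.

Using the first 3 balance equations plus normalization, the linear system A*pi = b is:
  [-4/9, 1/9, 4/9, 1/3] . pi = 0
  [2/9, -7/9, 1/9, 1/9] . pi = 0
  [1/9, 5/9, -8/9, 1/3] . pi = 0
  [1, 1, 1, 1] . pi = 1

Solving yields:
  pi_S0 = 67/163
  pi_S1 = 115/652
  pi_S2 = 75/326
  pi_S3 = 119/652

Verification (pi * P):
  67/163*5/9 + 115/652*1/9 + 75/326*4/9 + 119/652*1/3 = 67/163 = pi_S0  (ok)
  67/163*2/9 + 115/652*2/9 + 75/326*1/9 + 119/652*1/9 = 115/652 = pi_S1  (ok)
  67/163*1/9 + 115/652*5/9 + 75/326*1/9 + 119/652*1/3 = 75/326 = pi_S2  (ok)
  67/163*1/9 + 115/652*1/9 + 75/326*1/3 + 119/652*2/9 = 119/652 = pi_S3  (ok)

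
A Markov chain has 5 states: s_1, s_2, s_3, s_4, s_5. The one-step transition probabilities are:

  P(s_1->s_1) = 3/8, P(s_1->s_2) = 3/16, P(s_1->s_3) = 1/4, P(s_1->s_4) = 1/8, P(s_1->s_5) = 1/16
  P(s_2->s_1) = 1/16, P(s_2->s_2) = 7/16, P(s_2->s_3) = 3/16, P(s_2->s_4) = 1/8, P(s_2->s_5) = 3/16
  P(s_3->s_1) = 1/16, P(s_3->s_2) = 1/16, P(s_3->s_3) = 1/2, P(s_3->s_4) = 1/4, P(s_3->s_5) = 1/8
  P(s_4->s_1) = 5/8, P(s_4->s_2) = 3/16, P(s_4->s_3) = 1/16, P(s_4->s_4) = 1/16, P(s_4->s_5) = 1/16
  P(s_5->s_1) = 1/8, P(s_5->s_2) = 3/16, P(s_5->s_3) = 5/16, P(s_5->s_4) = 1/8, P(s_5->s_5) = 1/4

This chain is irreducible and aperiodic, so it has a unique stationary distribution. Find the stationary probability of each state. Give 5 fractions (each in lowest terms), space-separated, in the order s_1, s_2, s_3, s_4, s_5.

Answer: 7301/32182 6493/32182 9315/32182 2441/16091 4191/32182

Derivation:
The stationary distribution satisfies pi = pi * P, i.e.:
  pi_s_1 = 3/8*pi_s_1 + 1/16*pi_s_2 + 1/16*pi_s_3 + 5/8*pi_s_4 + 1/8*pi_s_5
  pi_s_2 = 3/16*pi_s_1 + 7/16*pi_s_2 + 1/16*pi_s_3 + 3/16*pi_s_4 + 3/16*pi_s_5
  pi_s_3 = 1/4*pi_s_1 + 3/16*pi_s_2 + 1/2*pi_s_3 + 1/16*pi_s_4 + 5/16*pi_s_5
  pi_s_4 = 1/8*pi_s_1 + 1/8*pi_s_2 + 1/4*pi_s_3 + 1/16*pi_s_4 + 1/8*pi_s_5
  pi_s_5 = 1/16*pi_s_1 + 3/16*pi_s_2 + 1/8*pi_s_3 + 1/16*pi_s_4 + 1/4*pi_s_5
with normalization: pi_s_1 + pi_s_2 + pi_s_3 + pi_s_4 + pi_s_5 = 1.

Using the first 4 balance equations plus normalization, the linear system A*pi = b is:
  [-5/8, 1/16, 1/16, 5/8, 1/8] . pi = 0
  [3/16, -9/16, 1/16, 3/16, 3/16] . pi = 0
  [1/4, 3/16, -1/2, 1/16, 5/16] . pi = 0
  [1/8, 1/8, 1/4, -15/16, 1/8] . pi = 0
  [1, 1, 1, 1, 1] . pi = 1

Solving yields:
  pi_s_1 = 7301/32182
  pi_s_2 = 6493/32182
  pi_s_3 = 9315/32182
  pi_s_4 = 2441/16091
  pi_s_5 = 4191/32182

Verification (pi * P):
  7301/32182*3/8 + 6493/32182*1/16 + 9315/32182*1/16 + 2441/16091*5/8 + 4191/32182*1/8 = 7301/32182 = pi_s_1  (ok)
  7301/32182*3/16 + 6493/32182*7/16 + 9315/32182*1/16 + 2441/16091*3/16 + 4191/32182*3/16 = 6493/32182 = pi_s_2  (ok)
  7301/32182*1/4 + 6493/32182*3/16 + 9315/32182*1/2 + 2441/16091*1/16 + 4191/32182*5/16 = 9315/32182 = pi_s_3  (ok)
  7301/32182*1/8 + 6493/32182*1/8 + 9315/32182*1/4 + 2441/16091*1/16 + 4191/32182*1/8 = 2441/16091 = pi_s_4  (ok)
  7301/32182*1/16 + 6493/32182*3/16 + 9315/32182*1/8 + 2441/16091*1/16 + 4191/32182*1/4 = 4191/32182 = pi_s_5  (ok)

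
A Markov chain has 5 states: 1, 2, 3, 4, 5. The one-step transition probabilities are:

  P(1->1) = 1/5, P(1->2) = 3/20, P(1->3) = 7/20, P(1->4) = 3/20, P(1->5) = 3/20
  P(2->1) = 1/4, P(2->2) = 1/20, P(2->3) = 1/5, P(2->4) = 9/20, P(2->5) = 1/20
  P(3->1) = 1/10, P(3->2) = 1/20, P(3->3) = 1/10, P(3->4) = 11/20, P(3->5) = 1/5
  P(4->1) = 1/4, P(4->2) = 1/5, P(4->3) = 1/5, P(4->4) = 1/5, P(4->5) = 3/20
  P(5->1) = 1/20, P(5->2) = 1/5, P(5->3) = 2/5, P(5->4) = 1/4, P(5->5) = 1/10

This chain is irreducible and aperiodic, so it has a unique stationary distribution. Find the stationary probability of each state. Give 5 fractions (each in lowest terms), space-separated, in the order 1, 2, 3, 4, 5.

The stationary distribution satisfies pi = pi * P, i.e.:
  pi_1 = 1/5*pi_1 + 1/4*pi_2 + 1/10*pi_3 + 1/4*pi_4 + 1/20*pi_5
  pi_2 = 3/20*pi_1 + 1/20*pi_2 + 1/20*pi_3 + 1/5*pi_4 + 1/5*pi_5
  pi_3 = 7/20*pi_1 + 1/5*pi_2 + 1/10*pi_3 + 1/5*pi_4 + 2/5*pi_5
  pi_4 = 3/20*pi_1 + 9/20*pi_2 + 11/20*pi_3 + 1/5*pi_4 + 1/4*pi_5
  pi_5 = 3/20*pi_1 + 1/20*pi_2 + 1/5*pi_3 + 3/20*pi_4 + 1/10*pi_5
with normalization: pi_1 + pi_2 + pi_3 + pi_4 + pi_5 = 1.

Using the first 4 balance equations plus normalization, the linear system A*pi = b is:
  [-4/5, 1/4, 1/10, 1/4, 1/20] . pi = 0
  [3/20, -19/20, 1/20, 1/5, 1/5] . pi = 0
  [7/20, 1/5, -9/10, 1/5, 2/5] . pi = 0
  [3/20, 9/20, 11/20, -4/5, 1/4] . pi = 0
  [1, 1, 1, 1, 1] . pi = 1

Solving yields:
  pi_1 = 8038/45121
  pi_2 = 30669/225605
  pi_3 = 52281/225605
  pi_4 = 70667/225605
  pi_5 = 31798/225605

Verification (pi * P):
  8038/45121*1/5 + 30669/225605*1/4 + 52281/225605*1/10 + 70667/225605*1/4 + 31798/225605*1/20 = 8038/45121 = pi_1  (ok)
  8038/45121*3/20 + 30669/225605*1/20 + 52281/225605*1/20 + 70667/225605*1/5 + 31798/225605*1/5 = 30669/225605 = pi_2  (ok)
  8038/45121*7/20 + 30669/225605*1/5 + 52281/225605*1/10 + 70667/225605*1/5 + 31798/225605*2/5 = 52281/225605 = pi_3  (ok)
  8038/45121*3/20 + 30669/225605*9/20 + 52281/225605*11/20 + 70667/225605*1/5 + 31798/225605*1/4 = 70667/225605 = pi_4  (ok)
  8038/45121*3/20 + 30669/225605*1/20 + 52281/225605*1/5 + 70667/225605*3/20 + 31798/225605*1/10 = 31798/225605 = pi_5  (ok)

Answer: 8038/45121 30669/225605 52281/225605 70667/225605 31798/225605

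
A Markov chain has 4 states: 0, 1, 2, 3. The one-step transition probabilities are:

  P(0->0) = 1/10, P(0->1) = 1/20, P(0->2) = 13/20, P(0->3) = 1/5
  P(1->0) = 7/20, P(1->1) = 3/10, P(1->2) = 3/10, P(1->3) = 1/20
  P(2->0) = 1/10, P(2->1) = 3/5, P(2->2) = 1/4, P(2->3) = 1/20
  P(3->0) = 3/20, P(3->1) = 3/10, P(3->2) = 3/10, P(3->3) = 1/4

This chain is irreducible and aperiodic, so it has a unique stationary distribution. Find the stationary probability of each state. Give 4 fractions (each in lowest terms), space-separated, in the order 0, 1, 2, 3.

The stationary distribution satisfies pi = pi * P, i.e.:
  pi_0 = 1/10*pi_0 + 7/20*pi_1 + 1/10*pi_2 + 3/20*pi_3
  pi_1 = 1/20*pi_0 + 3/10*pi_1 + 3/5*pi_2 + 3/10*pi_3
  pi_2 = 13/20*pi_0 + 3/10*pi_1 + 1/4*pi_2 + 3/10*pi_3
  pi_3 = 1/5*pi_0 + 1/20*pi_1 + 1/20*pi_2 + 1/4*pi_3
with normalization: pi_0 + pi_1 + pi_2 + pi_3 = 1.

Using the first 3 balance equations plus normalization, the linear system A*pi = b is:
  [-9/10, 7/20, 1/10, 3/20] . pi = 0
  [1/20, -7/10, 3/5, 3/10] . pi = 0
  [13/20, 3/10, -3/4, 3/10] . pi = 0
  [1, 1, 1, 1] . pi = 1

Solving yields:
  pi_0 = 447/2303
  pi_1 = 3285/9212
  pi_2 = 807/2303
  pi_3 = 911/9212

Verification (pi * P):
  447/2303*1/10 + 3285/9212*7/20 + 807/2303*1/10 + 911/9212*3/20 = 447/2303 = pi_0  (ok)
  447/2303*1/20 + 3285/9212*3/10 + 807/2303*3/5 + 911/9212*3/10 = 3285/9212 = pi_1  (ok)
  447/2303*13/20 + 3285/9212*3/10 + 807/2303*1/4 + 911/9212*3/10 = 807/2303 = pi_2  (ok)
  447/2303*1/5 + 3285/9212*1/20 + 807/2303*1/20 + 911/9212*1/4 = 911/9212 = pi_3  (ok)

Answer: 447/2303 3285/9212 807/2303 911/9212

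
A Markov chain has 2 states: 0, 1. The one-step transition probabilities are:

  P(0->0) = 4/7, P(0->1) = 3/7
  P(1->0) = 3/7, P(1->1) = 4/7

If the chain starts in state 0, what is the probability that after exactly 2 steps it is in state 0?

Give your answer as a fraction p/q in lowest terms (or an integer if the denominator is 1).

Answer: 25/49

Derivation:
Computing P^2 by repeated multiplication:
P^1 =
  0: [4/7, 3/7]
  1: [3/7, 4/7]
P^2 =
  0: [25/49, 24/49]
  1: [24/49, 25/49]

(P^2)[0 -> 0] = 25/49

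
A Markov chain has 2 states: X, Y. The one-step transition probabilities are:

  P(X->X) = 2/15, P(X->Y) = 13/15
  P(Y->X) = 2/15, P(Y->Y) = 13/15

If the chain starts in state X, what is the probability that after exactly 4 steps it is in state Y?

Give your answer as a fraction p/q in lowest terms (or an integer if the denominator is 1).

Computing P^4 by repeated multiplication:
P^1 =
  X: [2/15, 13/15]
  Y: [2/15, 13/15]
P^2 =
  X: [2/15, 13/15]
  Y: [2/15, 13/15]
P^3 =
  X: [2/15, 13/15]
  Y: [2/15, 13/15]
P^4 =
  X: [2/15, 13/15]
  Y: [2/15, 13/15]

(P^4)[X -> Y] = 13/15

Answer: 13/15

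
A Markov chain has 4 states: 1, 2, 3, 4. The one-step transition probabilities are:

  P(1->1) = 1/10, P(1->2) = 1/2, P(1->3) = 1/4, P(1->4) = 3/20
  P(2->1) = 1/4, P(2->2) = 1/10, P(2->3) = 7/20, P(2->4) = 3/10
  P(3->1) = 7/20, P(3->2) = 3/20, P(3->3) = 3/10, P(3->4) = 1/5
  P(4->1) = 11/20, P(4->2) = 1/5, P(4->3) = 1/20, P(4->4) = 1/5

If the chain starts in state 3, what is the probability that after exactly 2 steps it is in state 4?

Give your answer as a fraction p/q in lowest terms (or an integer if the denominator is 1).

Answer: 79/400

Derivation:
Computing P^2 by repeated multiplication:
P^1 =
  1: [1/10, 1/2, 1/4, 3/20]
  2: [1/4, 1/10, 7/20, 3/10]
  3: [7/20, 3/20, 3/10, 1/5]
  4: [11/20, 1/5, 1/20, 1/5]
P^2 =
  1: [61/200, 67/400, 113/400, 49/200]
  2: [27/80, 99/400, 87/400, 79/400]
  3: [23/80, 11/40, 6/25, 79/400]
  4: [93/400, 137/400, 93/400, 77/400]

(P^2)[3 -> 4] = 79/400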